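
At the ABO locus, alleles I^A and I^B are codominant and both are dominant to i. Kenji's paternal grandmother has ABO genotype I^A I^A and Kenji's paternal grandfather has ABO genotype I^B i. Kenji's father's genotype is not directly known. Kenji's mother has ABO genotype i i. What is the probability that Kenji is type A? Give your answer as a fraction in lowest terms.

1/2

Kenji's father's ABO genotype from I^A I^A × I^B i: 1/2 I^A I^B, 1/2 I^A i.
Crossing each possibility with the mother i i and summing P(type A): 1/2·1/2 + 1/2·1/2 = 1/2.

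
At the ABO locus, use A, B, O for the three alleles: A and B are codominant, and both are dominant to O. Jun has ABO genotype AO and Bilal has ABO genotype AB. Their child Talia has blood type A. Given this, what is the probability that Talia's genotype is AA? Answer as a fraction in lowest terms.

1/2

Cross AO × AB → 1/4 AA, 1/4 AB, 1/4 AO, 1/4 BO.
Type-A genotypes among offspring: AA (1/4), AO (1/4); total 1/2.
P(AA | type A) = (1/4) / (1/2) = 1/2.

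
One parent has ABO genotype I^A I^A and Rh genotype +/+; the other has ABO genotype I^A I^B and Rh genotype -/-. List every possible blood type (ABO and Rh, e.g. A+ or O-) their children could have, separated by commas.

Gametes from I^A I^A × I^A I^B give offspring ABO genotypes I^A I^A, I^A I^B, i.e. phenotypes A, AB.
Rh cross +/+ × -/- → phenotypes Rh+.
Combining independently: A+, AB+.

A+, AB+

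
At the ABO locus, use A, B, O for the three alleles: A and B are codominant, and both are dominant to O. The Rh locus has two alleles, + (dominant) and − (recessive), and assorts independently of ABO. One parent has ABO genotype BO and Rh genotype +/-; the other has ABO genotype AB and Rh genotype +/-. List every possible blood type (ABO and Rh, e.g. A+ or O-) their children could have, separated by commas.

A+, A-, B+, B-, AB+, AB-

Gametes from BO × AB give offspring ABO genotypes AB, AO, BB, BO, i.e. phenotypes A, B, AB.
Rh cross +/- × +/- → phenotypes Rh+, Rh-.
Combining independently: A+, A-, B+, B-, AB+, AB-.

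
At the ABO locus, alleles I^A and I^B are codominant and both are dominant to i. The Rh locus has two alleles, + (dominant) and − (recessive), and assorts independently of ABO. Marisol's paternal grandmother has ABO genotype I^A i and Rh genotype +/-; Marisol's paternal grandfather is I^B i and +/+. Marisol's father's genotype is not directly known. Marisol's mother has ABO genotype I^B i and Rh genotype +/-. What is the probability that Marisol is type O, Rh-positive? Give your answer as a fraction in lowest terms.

7/32

Marisol's father's ABO genotype from I^A i × I^B i: 1/4 I^A I^B, 1/4 I^A i, 1/4 I^B i, 1/4 i i.
Crossing each possibility with the mother I^B i and summing P(type O): 1/4·0 + 1/4·1/4 + 1/4·1/4 + 1/4·1/2 = 1/4.
Similarly for Rh via the father's Rh distribution: P(Rh+) = 7/8.
Independent loci: 1/4 × 7/8 = 7/32.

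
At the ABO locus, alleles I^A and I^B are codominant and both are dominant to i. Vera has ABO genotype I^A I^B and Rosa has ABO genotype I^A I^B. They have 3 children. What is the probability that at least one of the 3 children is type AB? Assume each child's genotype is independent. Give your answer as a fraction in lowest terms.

ABO cross I^A I^B × I^A I^B → 1/4 A, 1/4 B, 1/2 AB.
So P(type AB) = 1/2 per child.
P(none) = (1/2)^3 = 1/8; P(at least one) = 1 − 1/8 = 7/8.

7/8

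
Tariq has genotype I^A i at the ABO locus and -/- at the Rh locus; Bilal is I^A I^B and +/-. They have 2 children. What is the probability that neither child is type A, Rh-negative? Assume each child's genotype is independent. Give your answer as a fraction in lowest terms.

ABO cross I^A i × I^A I^B → 1/2 A, 1/4 B, 1/4 AB.
Rh cross -/- × +/- → 1/2 Rh+, 1/2 Rh-; so P(type A, Rh-negative) = 1/2 × 1/2 = 1/4 per child.
P(not type A, Rh-negative) = 3/4 for one child; (3/4)^2 = 9/16.

9/16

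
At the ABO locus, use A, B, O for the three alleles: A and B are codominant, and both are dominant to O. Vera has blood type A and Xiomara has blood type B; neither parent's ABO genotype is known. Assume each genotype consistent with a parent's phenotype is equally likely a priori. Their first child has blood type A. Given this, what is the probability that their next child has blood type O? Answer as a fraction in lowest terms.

1/12

Possible genotypes: Vera ∈ {AA, AO}; Xiomara ∈ {BB, BO}.
Weight each parental genotype pair by prior × P(type-A child):
  AA × BO: posterior weight 2/3; P(next child type O) = 0.
  AO × BO: posterior weight 1/3; P(next child type O) = 1/4.
Weighted sum = 1/12.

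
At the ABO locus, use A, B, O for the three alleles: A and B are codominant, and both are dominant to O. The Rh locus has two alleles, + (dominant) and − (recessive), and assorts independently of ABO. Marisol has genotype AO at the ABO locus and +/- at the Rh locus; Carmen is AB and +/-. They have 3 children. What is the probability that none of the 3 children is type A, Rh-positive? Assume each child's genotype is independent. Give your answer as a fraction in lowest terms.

ABO cross AO × AB → 1/2 A, 1/4 B, 1/4 AB.
Rh cross +/- × +/- → 3/4 Rh+, 1/4 Rh-; so P(type A, Rh-positive) = 1/2 × 3/4 = 3/8 per child.
P(not type A, Rh-positive) = 5/8 for one child; (5/8)^3 = 125/512.

125/512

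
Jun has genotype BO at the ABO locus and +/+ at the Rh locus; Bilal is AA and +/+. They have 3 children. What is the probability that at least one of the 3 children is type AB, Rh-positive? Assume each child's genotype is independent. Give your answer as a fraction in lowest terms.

ABO cross BO × AA → 1/2 A, 1/2 AB.
Rh cross +/+ × +/+ → 1 Rh+; so P(type AB, Rh-positive) = 1/2 × 1 = 1/2 per child.
P(none) = (1/2)^3 = 1/8; P(at least one) = 1 − 1/8 = 7/8.

7/8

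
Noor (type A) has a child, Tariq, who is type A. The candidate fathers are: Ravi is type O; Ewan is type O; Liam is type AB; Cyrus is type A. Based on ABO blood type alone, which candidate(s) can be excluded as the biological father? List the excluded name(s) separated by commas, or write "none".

A candidate is excluded only if no genotype consistent with his phenotype could produce a type A child with a type A mother.
Every candidate has at least one consistent genotype combination, so none can be excluded.

none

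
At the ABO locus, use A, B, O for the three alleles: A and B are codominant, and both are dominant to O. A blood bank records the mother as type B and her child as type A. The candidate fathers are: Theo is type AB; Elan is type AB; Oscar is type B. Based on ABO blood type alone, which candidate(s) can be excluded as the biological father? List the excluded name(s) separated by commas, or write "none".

A candidate is excluded only if no genotype consistent with his phenotype could produce a type A child with a type B mother.
Oscar (type B): no genotype consistent with that phenotype can produce a type-A child with a type-B mother.

Oscar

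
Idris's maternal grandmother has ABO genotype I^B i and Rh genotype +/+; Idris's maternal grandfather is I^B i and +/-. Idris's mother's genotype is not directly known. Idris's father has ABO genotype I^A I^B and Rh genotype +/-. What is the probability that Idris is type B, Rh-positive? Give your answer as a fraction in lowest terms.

Idris's mother's ABO genotype from I^B i × I^B i: 1/4 I^B I^B, 1/2 I^B i, 1/4 i i.
Crossing each possibility with the father I^A I^B and summing P(type B): 1/4·1/2 + 1/2·1/2 + 1/4·1/2 = 1/2.
Similarly for Rh via the mother's Rh distribution: P(Rh+) = 7/8.
Independent loci: 1/2 × 7/8 = 7/16.

7/16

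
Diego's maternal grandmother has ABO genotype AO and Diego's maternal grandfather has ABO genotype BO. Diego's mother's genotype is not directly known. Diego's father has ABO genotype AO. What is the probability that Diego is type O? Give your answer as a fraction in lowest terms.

Diego's mother's ABO genotype from AO × BO: 1/4 AB, 1/4 AO, 1/4 BO, 1/4 OO.
Crossing each possibility with the father AO and summing P(type O): 1/4·0 + 1/4·1/4 + 1/4·1/4 + 1/4·1/2 = 1/4.

1/4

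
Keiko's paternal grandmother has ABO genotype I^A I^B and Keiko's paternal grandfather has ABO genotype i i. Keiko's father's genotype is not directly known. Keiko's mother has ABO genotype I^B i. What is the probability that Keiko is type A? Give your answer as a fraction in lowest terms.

Keiko's father's ABO genotype from I^A I^B × i i: 1/2 I^A i, 1/2 I^B i.
Crossing each possibility with the mother I^B i and summing P(type A): 1/2·1/4 + 1/2·0 = 1/8.

1/8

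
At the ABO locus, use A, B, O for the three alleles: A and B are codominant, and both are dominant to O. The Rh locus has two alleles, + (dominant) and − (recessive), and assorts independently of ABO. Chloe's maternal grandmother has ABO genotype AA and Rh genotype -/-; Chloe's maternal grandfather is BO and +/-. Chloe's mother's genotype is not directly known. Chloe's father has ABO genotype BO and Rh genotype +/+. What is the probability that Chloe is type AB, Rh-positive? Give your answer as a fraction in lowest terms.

Chloe's mother's ABO genotype from AA × BO: 1/2 AB, 1/2 AO.
Crossing each possibility with the father BO and summing P(type AB): 1/2·1/4 + 1/2·1/4 = 1/4.
Similarly for Rh via the mother's Rh distribution: P(Rh+) = 1.
Independent loci: 1/4 × 1 = 1/4.

1/4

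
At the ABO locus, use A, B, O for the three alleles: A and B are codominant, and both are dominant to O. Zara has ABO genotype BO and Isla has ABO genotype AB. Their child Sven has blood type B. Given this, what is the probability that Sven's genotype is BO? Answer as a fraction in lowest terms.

1/2

Cross BO × AB → 1/4 AB, 1/4 AO, 1/4 BB, 1/4 BO.
Type-B genotypes among offspring: BB (1/4), BO (1/4); total 1/2.
P(BO | type B) = (1/4) / (1/2) = 1/2.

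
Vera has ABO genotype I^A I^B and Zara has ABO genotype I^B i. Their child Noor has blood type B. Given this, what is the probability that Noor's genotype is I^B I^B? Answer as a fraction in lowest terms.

1/2

Cross I^A I^B × I^B i → 1/4 I^A I^B, 1/4 I^A i, 1/4 I^B I^B, 1/4 I^B i.
Type-B genotypes among offspring: I^B I^B (1/4), I^B i (1/4); total 1/2.
P(I^B I^B | type B) = (1/4) / (1/2) = 1/2.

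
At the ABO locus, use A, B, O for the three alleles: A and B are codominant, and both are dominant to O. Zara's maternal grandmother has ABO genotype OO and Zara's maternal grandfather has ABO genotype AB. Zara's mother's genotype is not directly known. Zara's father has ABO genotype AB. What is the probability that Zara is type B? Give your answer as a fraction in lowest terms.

3/8

Zara's mother's ABO genotype from OO × AB: 1/2 AO, 1/2 BO.
Crossing each possibility with the father AB and summing P(type B): 1/2·1/4 + 1/2·1/2 = 3/8.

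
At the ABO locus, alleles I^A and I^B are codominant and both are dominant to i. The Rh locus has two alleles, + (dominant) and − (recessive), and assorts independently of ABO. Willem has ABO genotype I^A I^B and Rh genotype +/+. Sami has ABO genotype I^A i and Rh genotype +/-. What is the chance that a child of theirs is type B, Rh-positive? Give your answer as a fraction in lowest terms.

ABO cross I^A I^B × I^A i → offspring phenotypes: 1/2 A, 1/4 B, 1/4 AB.
Rh cross +/+ × +/- → 1 Rh+.
Independent loci: P(type B, Rh-positive) = 1/4 × 1 = 1/4.

1/4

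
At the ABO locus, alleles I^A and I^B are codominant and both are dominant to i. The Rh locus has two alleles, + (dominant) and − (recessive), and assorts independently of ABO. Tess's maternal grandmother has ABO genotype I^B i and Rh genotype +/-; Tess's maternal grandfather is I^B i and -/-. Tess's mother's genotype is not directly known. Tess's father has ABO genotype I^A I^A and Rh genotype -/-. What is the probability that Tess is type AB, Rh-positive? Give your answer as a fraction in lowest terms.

Tess's mother's ABO genotype from I^B i × I^B i: 1/4 I^B I^B, 1/2 I^B i, 1/4 i i.
Crossing each possibility with the father I^A I^A and summing P(type AB): 1/4·1 + 1/2·1/2 + 1/4·0 = 1/2.
Similarly for Rh via the mother's Rh distribution: P(Rh+) = 1/4.
Independent loci: 1/2 × 1/4 = 1/8.

1/8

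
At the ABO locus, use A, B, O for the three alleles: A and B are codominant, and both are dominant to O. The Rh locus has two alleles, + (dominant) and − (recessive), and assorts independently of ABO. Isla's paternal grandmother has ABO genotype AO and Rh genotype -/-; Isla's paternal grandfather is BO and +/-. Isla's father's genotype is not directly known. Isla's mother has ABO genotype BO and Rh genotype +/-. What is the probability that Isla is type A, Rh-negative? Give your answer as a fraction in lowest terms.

Isla's father's ABO genotype from AO × BO: 1/4 AB, 1/4 AO, 1/4 BO, 1/4 OO.
Crossing each possibility with the mother BO and summing P(type A): 1/4·1/4 + 1/4·1/4 + 1/4·0 + 1/4·0 = 1/8.
Similarly for Rh via the father's Rh distribution: P(Rh-) = 3/8.
Independent loci: 1/8 × 3/8 = 3/64.

3/64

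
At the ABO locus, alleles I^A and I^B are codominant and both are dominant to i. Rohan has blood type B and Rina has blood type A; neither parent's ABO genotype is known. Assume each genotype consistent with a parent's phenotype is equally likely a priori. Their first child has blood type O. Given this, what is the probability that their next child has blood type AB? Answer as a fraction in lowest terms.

1/4

Possible genotypes: Rohan ∈ {I^B I^B, I^B i}; Rina ∈ {I^A I^A, I^A i}.
Weight each parental genotype pair by prior × P(type-O child):
  I^B i × I^A i: posterior weight 1; P(next child type AB) = 1/4.
Weighted sum = 1/4.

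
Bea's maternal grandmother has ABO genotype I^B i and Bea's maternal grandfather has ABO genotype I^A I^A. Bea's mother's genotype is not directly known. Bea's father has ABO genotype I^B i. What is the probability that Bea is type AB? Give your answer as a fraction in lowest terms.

Bea's mother's ABO genotype from I^B i × I^A I^A: 1/2 I^A I^B, 1/2 I^A i.
Crossing each possibility with the father I^B i and summing P(type AB): 1/2·1/4 + 1/2·1/4 = 1/4.

1/4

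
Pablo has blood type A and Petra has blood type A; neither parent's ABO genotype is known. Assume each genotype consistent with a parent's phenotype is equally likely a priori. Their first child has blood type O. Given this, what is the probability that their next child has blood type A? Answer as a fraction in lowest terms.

Possible genotypes: Pablo ∈ {I^A I^A, I^A i}; Petra ∈ {I^A I^A, I^A i}.
Weight each parental genotype pair by prior × P(type-O child):
  I^A i × I^A i: posterior weight 1; P(next child type A) = 3/4.
Weighted sum = 3/4.

3/4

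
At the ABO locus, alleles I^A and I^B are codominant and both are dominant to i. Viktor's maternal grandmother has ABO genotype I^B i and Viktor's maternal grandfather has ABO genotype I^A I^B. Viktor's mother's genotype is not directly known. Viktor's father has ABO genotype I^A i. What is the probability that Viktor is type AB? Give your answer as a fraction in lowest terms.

1/4

Viktor's mother's ABO genotype from I^B i × I^A I^B: 1/4 I^A I^B, 1/4 I^A i, 1/4 I^B I^B, 1/4 I^B i.
Crossing each possibility with the father I^A i and summing P(type AB): 1/4·1/4 + 1/4·0 + 1/4·1/2 + 1/4·1/4 = 1/4.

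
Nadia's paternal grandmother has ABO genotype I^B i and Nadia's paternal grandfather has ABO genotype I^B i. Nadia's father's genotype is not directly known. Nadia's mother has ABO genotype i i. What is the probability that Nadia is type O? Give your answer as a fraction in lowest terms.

Nadia's father's ABO genotype from I^B i × I^B i: 1/4 I^B I^B, 1/2 I^B i, 1/4 i i.
Crossing each possibility with the mother i i and summing P(type O): 1/4·0 + 1/2·1/2 + 1/4·1 = 1/2.

1/2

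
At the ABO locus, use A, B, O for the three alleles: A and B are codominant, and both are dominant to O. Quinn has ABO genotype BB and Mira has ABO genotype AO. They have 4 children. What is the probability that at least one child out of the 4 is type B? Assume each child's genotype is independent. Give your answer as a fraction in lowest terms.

ABO cross BB × AO → 1/2 B, 1/2 AB.
So P(type B) = 1/2 per child.
P(none) = (1/2)^4 = 1/16; P(at least one) = 1 − 1/16 = 15/16.

15/16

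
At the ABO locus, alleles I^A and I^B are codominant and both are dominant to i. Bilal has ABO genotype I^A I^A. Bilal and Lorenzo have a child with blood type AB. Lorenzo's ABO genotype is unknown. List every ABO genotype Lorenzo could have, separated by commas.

I^A I^B, I^B I^B, I^B i

For each candidate genotype of Lorenzo, check whether crossing it with I^A I^A can produce every observed child phenotype.
  I^A I^A → possible child types {A} ✗
  I^A I^B → possible child types {A, AB} ✓
  I^A i → possible child types {A} ✗
  I^B I^B → possible child types {AB} ✓
  I^B i → possible child types {A, AB} ✓
  i i → possible child types {A} ✗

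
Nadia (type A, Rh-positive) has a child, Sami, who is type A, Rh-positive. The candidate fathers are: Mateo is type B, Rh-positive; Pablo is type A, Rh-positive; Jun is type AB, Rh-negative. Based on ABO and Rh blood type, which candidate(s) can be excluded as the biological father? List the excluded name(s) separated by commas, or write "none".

A candidate is excluded only if no genotype consistent with his phenotype could produce a type A, Rh-positive child with a type A, Rh-positive mother.
Every candidate has at least one consistent genotype combination, so none can be excluded.

none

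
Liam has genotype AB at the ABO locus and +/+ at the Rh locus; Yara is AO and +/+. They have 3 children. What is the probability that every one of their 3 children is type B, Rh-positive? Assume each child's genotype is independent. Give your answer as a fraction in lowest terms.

ABO cross AB × AO → 1/2 A, 1/4 B, 1/4 AB.
Rh cross +/+ × +/+ → 1 Rh+; so P(type B, Rh-positive) = 1/4 × 1 = 1/4 per child.
All 3 independent: (1/4)^3 = 1/64.

1/64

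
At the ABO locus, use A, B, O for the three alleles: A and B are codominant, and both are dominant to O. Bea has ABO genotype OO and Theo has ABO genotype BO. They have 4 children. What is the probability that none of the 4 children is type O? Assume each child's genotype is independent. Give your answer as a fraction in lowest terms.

ABO cross OO × BO → 1/2 O, 1/2 B.
So P(type O) = 1/2 per child.
P(not type O) = 1/2 for one child; (1/2)^4 = 1/16.

1/16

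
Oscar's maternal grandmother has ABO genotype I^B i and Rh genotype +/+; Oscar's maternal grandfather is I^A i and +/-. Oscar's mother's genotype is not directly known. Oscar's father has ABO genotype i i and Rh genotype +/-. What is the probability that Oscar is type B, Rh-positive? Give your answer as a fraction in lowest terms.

Oscar's mother's ABO genotype from I^B i × I^A i: 1/4 I^A I^B, 1/4 I^A i, 1/4 I^B i, 1/4 i i.
Crossing each possibility with the father i i and summing P(type B): 1/4·1/2 + 1/4·0 + 1/4·1/2 + 1/4·0 = 1/4.
Similarly for Rh via the mother's Rh distribution: P(Rh+) = 7/8.
Independent loci: 1/4 × 7/8 = 7/32.

7/32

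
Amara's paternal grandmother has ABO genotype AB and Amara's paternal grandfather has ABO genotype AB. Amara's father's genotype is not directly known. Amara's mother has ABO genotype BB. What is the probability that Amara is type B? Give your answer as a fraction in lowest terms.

Amara's father's ABO genotype from AB × AB: 1/4 AA, 1/2 AB, 1/4 BB.
Crossing each possibility with the mother BB and summing P(type B): 1/4·0 + 1/2·1/2 + 1/4·1 = 1/2.

1/2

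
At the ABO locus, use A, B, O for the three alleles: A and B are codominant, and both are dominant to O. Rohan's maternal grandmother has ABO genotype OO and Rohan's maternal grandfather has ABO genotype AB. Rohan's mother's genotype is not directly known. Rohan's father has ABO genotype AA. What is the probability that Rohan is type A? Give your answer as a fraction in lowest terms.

3/4

Rohan's mother's ABO genotype from OO × AB: 1/2 AO, 1/2 BO.
Crossing each possibility with the father AA and summing P(type A): 1/2·1 + 1/2·1/2 = 3/4.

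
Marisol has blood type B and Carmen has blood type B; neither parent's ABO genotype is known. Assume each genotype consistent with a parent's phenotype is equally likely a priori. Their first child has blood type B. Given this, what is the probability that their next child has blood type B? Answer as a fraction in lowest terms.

19/20

Possible genotypes: Marisol ∈ {BB, BO}; Carmen ∈ {BB, BO}.
Weight each parental genotype pair by prior × P(type-B child):
  BB × BB: posterior weight 4/15; P(next child type B) = 1.
  BB × BO: posterior weight 4/15; P(next child type B) = 1.
  BO × BB: posterior weight 4/15; P(next child type B) = 1.
  BO × BO: posterior weight 1/5; P(next child type B) = 3/4.
Weighted sum = 19/20.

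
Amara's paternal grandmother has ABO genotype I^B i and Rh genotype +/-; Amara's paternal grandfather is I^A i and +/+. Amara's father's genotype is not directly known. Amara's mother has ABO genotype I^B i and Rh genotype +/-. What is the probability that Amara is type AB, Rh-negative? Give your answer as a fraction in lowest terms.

1/64

Amara's father's ABO genotype from I^B i × I^A i: 1/4 I^A I^B, 1/4 I^A i, 1/4 I^B i, 1/4 i i.
Crossing each possibility with the mother I^B i and summing P(type AB): 1/4·1/4 + 1/4·1/4 + 1/4·0 + 1/4·0 = 1/8.
Similarly for Rh via the father's Rh distribution: P(Rh-) = 1/8.
Independent loci: 1/8 × 1/8 = 1/64.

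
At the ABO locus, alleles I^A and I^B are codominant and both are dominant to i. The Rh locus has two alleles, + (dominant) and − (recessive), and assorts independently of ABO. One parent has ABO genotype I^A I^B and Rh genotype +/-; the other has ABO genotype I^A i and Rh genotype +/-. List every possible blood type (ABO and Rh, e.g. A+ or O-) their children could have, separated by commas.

A+, A-, B+, B-, AB+, AB-

Gametes from I^A I^B × I^A i give offspring ABO genotypes I^A I^A, I^A I^B, I^A i, I^B i, i.e. phenotypes A, B, AB.
Rh cross +/- × +/- → phenotypes Rh+, Rh-.
Combining independently: A+, A-, B+, B-, AB+, AB-.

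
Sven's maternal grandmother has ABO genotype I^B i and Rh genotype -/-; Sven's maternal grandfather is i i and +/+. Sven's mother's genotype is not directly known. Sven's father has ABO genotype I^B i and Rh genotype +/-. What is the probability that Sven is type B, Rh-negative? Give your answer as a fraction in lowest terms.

Sven's mother's ABO genotype from I^B i × i i: 1/2 I^B i, 1/2 i i.
Crossing each possibility with the father I^B i and summing P(type B): 1/2·3/4 + 1/2·1/2 = 5/8.
Similarly for Rh via the mother's Rh distribution: P(Rh-) = 1/4.
Independent loci: 5/8 × 1/4 = 5/32.

5/32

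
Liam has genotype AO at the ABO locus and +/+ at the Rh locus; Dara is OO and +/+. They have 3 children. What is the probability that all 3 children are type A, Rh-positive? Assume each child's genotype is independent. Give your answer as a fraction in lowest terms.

ABO cross AO × OO → 1/2 O, 1/2 A.
Rh cross +/+ × +/+ → 1 Rh+; so P(type A, Rh-positive) = 1/2 × 1 = 1/2 per child.
All 3 independent: (1/2)^3 = 1/8.

1/8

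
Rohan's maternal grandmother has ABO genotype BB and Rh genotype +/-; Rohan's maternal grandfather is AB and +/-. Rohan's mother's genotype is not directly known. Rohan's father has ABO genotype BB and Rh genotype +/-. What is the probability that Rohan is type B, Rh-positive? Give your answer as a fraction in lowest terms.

9/16

Rohan's mother's ABO genotype from BB × AB: 1/2 AB, 1/2 BB.
Crossing each possibility with the father BB and summing P(type B): 1/2·1/2 + 1/2·1 = 3/4.
Similarly for Rh via the mother's Rh distribution: P(Rh+) = 3/4.
Independent loci: 3/4 × 3/4 = 9/16.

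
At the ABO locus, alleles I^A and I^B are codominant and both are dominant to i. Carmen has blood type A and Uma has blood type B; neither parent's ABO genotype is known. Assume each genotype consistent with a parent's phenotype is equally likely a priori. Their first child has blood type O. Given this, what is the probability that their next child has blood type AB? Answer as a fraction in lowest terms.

Possible genotypes: Carmen ∈ {I^A I^A, I^A i}; Uma ∈ {I^B I^B, I^B i}.
Weight each parental genotype pair by prior × P(type-O child):
  I^A i × I^B i: posterior weight 1; P(next child type AB) = 1/4.
Weighted sum = 1/4.

1/4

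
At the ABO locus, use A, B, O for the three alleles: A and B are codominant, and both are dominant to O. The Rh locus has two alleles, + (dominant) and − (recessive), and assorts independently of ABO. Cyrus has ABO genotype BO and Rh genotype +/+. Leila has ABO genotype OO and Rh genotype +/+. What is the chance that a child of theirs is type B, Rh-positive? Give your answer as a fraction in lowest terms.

ABO cross BO × OO → offspring phenotypes: 1/2 O, 1/2 B.
Rh cross +/+ × +/+ → 1 Rh+.
Independent loci: P(type B, Rh-positive) = 1/2 × 1 = 1/2.

1/2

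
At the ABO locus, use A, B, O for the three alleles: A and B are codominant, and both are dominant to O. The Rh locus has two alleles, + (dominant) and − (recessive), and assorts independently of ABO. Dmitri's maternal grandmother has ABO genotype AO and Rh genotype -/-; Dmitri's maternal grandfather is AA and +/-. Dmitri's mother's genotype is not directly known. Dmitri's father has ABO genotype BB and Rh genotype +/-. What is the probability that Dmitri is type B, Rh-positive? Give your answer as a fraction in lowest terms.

5/32

Dmitri's mother's ABO genotype from AO × AA: 1/2 AA, 1/2 AO.
Crossing each possibility with the father BB and summing P(type B): 1/2·0 + 1/2·1/2 = 1/4.
Similarly for Rh via the mother's Rh distribution: P(Rh+) = 5/8.
Independent loci: 1/4 × 5/8 = 5/32.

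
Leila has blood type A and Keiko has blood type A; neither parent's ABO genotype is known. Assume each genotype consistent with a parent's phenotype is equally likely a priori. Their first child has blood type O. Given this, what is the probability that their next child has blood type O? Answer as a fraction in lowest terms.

1/4

Possible genotypes: Leila ∈ {AA, AO}; Keiko ∈ {AA, AO}.
Weight each parental genotype pair by prior × P(type-O child):
  AO × AO: posterior weight 1; P(next child type O) = 1/4.
Weighted sum = 1/4.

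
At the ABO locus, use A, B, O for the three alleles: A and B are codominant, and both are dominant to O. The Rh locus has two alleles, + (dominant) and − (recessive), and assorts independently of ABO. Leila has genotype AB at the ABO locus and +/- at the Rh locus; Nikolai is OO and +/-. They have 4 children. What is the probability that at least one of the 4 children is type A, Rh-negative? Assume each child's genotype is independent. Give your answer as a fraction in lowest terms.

ABO cross AB × OO → 1/2 A, 1/2 B.
Rh cross +/- × +/- → 3/4 Rh+, 1/4 Rh-; so P(type A, Rh-negative) = 1/2 × 1/4 = 1/8 per child.
P(none) = (7/8)^4 = 2401/4096; P(at least one) = 1 − 2401/4096 = 1695/4096.

1695/4096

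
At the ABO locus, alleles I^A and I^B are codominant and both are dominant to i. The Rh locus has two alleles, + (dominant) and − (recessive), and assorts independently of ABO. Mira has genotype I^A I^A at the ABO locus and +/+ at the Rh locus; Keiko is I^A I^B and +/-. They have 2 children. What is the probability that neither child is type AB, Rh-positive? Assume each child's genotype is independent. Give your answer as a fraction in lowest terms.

1/4

ABO cross I^A I^A × I^A I^B → 1/2 A, 1/2 AB.
Rh cross +/+ × +/- → 1 Rh+; so P(type AB, Rh-positive) = 1/2 × 1 = 1/2 per child.
P(not type AB, Rh-positive) = 1/2 for one child; (1/2)^2 = 1/4.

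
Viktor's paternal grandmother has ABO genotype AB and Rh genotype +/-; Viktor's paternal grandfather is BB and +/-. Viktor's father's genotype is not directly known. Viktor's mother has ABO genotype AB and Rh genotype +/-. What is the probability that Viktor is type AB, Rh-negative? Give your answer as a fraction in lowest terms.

1/8

Viktor's father's ABO genotype from AB × BB: 1/2 AB, 1/2 BB.
Crossing each possibility with the mother AB and summing P(type AB): 1/2·1/2 + 1/2·1/2 = 1/2.
Similarly for Rh via the father's Rh distribution: P(Rh-) = 1/4.
Independent loci: 1/2 × 1/4 = 1/8.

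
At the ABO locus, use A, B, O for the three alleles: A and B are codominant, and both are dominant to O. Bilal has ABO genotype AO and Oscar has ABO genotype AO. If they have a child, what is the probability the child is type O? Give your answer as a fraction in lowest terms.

1/4

ABO cross AO × AO → offspring phenotypes: 1/4 O, 3/4 A.
So P(type O) = 1/4.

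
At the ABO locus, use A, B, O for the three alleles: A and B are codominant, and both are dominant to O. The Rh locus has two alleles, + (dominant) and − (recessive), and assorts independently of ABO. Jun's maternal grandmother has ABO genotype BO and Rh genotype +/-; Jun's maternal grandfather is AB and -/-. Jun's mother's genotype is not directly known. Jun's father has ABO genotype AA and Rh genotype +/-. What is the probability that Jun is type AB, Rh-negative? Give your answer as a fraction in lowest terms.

3/16

Jun's mother's ABO genotype from BO × AB: 1/4 AB, 1/4 AO, 1/4 BB, 1/4 BO.
Crossing each possibility with the father AA and summing P(type AB): 1/4·1/2 + 1/4·0 + 1/4·1 + 1/4·1/2 = 1/2.
Similarly for Rh via the mother's Rh distribution: P(Rh-) = 3/8.
Independent loci: 1/2 × 3/8 = 3/16.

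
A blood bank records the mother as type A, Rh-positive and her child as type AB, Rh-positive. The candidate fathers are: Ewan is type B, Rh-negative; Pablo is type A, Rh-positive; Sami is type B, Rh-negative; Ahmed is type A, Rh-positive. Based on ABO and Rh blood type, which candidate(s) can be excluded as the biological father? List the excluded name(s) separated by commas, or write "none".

Pablo, Ahmed

A candidate is excluded only if no genotype consistent with his phenotype could produce a type AB, Rh-positive child with a type A, Rh-positive mother.
Pablo (type A, Rh+): no genotype consistent with that phenotype can produce a type-AB Rh+ child with a type-A mother.
Ahmed (type A, Rh+): no genotype consistent with that phenotype can produce a type-AB Rh+ child with a type-A mother.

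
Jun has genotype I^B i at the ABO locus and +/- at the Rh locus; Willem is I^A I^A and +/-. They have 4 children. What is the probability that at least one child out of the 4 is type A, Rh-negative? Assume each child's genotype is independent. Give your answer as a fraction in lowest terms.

1695/4096

ABO cross I^B i × I^A I^A → 1/2 A, 1/2 AB.
Rh cross +/- × +/- → 3/4 Rh+, 1/4 Rh-; so P(type A, Rh-negative) = 1/2 × 1/4 = 1/8 per child.
P(none) = (7/8)^4 = 2401/4096; P(at least one) = 1 − 2401/4096 = 1695/4096.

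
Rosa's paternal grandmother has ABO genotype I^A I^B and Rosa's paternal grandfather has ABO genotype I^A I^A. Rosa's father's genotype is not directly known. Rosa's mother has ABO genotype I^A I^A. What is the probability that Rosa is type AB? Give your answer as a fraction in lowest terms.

1/4

Rosa's father's ABO genotype from I^A I^B × I^A I^A: 1/2 I^A I^A, 1/2 I^A I^B.
Crossing each possibility with the mother I^A I^A and summing P(type AB): 1/2·0 + 1/2·1/2 = 1/4.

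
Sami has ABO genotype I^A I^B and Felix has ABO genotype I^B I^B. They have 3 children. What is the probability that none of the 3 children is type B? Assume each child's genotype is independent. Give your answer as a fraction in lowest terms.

ABO cross I^A I^B × I^B I^B → 1/2 B, 1/2 AB.
So P(type B) = 1/2 per child.
P(not type B) = 1/2 for one child; (1/2)^3 = 1/8.

1/8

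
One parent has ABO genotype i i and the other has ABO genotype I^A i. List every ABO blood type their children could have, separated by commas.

O, A

Gametes from i i × I^A i give offspring ABO genotypes I^A i, i i, i.e. phenotypes O, A.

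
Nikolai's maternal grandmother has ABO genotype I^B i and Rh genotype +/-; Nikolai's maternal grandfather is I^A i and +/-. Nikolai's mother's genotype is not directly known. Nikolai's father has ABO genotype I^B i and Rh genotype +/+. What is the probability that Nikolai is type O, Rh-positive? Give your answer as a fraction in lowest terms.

Nikolai's mother's ABO genotype from I^B i × I^A i: 1/4 I^A I^B, 1/4 I^A i, 1/4 I^B i, 1/4 i i.
Crossing each possibility with the father I^B i and summing P(type O): 1/4·0 + 1/4·1/4 + 1/4·1/4 + 1/4·1/2 = 1/4.
Similarly for Rh via the mother's Rh distribution: P(Rh+) = 1.
Independent loci: 1/4 × 1 = 1/4.

1/4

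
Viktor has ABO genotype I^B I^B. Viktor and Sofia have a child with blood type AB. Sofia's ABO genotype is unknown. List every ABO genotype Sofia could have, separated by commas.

For each candidate genotype of Sofia, check whether crossing it with I^B I^B can produce every observed child phenotype.
  I^A I^A → possible child types {AB} ✓
  I^A I^B → possible child types {B, AB} ✓
  I^A i → possible child types {B, AB} ✓
  I^B I^B → possible child types {B} ✗
  I^B i → possible child types {B} ✗
  i i → possible child types {B} ✗

I^A I^A, I^A I^B, I^A i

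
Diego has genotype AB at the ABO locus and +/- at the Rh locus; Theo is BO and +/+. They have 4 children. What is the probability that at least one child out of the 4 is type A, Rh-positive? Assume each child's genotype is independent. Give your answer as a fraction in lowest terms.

175/256

ABO cross AB × BO → 1/4 A, 1/2 B, 1/4 AB.
Rh cross +/- × +/+ → 1 Rh+; so P(type A, Rh-positive) = 1/4 × 1 = 1/4 per child.
P(none) = (3/4)^4 = 81/256; P(at least one) = 1 − 81/256 = 175/256.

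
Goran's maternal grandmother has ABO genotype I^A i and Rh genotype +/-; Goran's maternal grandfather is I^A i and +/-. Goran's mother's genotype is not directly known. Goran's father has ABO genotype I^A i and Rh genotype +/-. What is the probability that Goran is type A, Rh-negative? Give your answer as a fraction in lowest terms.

Goran's mother's ABO genotype from I^A i × I^A i: 1/4 I^A I^A, 1/2 I^A i, 1/4 i i.
Crossing each possibility with the father I^A i and summing P(type A): 1/4·1 + 1/2·3/4 + 1/4·1/2 = 3/4.
Similarly for Rh via the mother's Rh distribution: P(Rh-) = 1/4.
Independent loci: 3/4 × 1/4 = 3/16.

3/16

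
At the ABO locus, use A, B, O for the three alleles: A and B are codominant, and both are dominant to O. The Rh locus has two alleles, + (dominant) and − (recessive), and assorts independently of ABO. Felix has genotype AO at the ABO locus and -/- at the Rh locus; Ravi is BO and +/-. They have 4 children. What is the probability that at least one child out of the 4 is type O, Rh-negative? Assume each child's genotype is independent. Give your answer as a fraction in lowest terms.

1695/4096

ABO cross AO × BO → 1/4 O, 1/4 A, 1/4 B, 1/4 AB.
Rh cross -/- × +/- → 1/2 Rh+, 1/2 Rh-; so P(type O, Rh-negative) = 1/4 × 1/2 = 1/8 per child.
P(none) = (7/8)^4 = 2401/4096; P(at least one) = 1 − 2401/4096 = 1695/4096.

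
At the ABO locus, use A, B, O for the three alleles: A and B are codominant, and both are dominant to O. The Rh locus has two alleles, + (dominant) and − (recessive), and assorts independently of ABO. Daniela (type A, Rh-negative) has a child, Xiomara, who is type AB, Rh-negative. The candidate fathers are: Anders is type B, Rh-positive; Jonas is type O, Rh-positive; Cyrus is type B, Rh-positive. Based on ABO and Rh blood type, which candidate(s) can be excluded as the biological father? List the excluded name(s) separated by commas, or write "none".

A candidate is excluded only if no genotype consistent with his phenotype could produce a type AB, Rh-negative child with a type A, Rh-negative mother.
Jonas (type O, Rh+): no genotype consistent with that phenotype can produce a type-AB Rh- child with a type-A mother.

Jonas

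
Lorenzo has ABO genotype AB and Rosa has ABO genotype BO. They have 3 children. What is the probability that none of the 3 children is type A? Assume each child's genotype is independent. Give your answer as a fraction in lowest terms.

27/64

ABO cross AB × BO → 1/4 A, 1/2 B, 1/4 AB.
So P(type A) = 1/4 per child.
P(not type A) = 3/4 for one child; (3/4)^3 = 27/64.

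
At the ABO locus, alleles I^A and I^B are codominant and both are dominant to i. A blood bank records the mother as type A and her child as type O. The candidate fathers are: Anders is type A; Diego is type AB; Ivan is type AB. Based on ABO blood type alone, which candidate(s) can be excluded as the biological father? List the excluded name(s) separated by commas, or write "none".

Diego, Ivan

A candidate is excluded only if no genotype consistent with his phenotype could produce a type O child with a type A mother.
Diego (type AB): no genotype consistent with that phenotype can produce a type-O child with a type-A mother.
Ivan (type AB): no genotype consistent with that phenotype can produce a type-O child with a type-A mother.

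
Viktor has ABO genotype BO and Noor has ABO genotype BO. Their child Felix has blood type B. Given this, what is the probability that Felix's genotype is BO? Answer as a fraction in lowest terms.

Cross BO × BO → 1/4 BB, 1/2 BO, 1/4 OO.
Type-B genotypes among offspring: BB (1/4), BO (1/2); total 3/4.
P(BO | type B) = (1/2) / (3/4) = 2/3.

2/3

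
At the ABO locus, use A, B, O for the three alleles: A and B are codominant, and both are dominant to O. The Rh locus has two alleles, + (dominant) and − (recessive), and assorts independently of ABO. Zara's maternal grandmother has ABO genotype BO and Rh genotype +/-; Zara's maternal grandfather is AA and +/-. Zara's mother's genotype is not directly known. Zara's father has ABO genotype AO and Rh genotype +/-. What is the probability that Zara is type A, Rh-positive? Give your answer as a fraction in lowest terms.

Zara's mother's ABO genotype from BO × AA: 1/2 AB, 1/2 AO.
Crossing each possibility with the father AO and summing P(type A): 1/2·1/2 + 1/2·3/4 = 5/8.
Similarly for Rh via the mother's Rh distribution: P(Rh+) = 3/4.
Independent loci: 5/8 × 3/4 = 15/32.

15/32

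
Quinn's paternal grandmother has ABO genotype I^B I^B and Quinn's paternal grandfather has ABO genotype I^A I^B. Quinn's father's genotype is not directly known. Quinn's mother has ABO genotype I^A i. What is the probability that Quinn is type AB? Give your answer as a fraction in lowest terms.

Quinn's father's ABO genotype from I^B I^B × I^A I^B: 1/2 I^A I^B, 1/2 I^B I^B.
Crossing each possibility with the mother I^A i and summing P(type AB): 1/2·1/4 + 1/2·1/2 = 3/8.

3/8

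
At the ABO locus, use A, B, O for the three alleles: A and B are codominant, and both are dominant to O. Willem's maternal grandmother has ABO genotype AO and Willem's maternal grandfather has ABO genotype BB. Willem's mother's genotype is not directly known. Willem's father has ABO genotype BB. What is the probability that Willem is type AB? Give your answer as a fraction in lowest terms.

1/4

Willem's mother's ABO genotype from AO × BB: 1/2 AB, 1/2 BO.
Crossing each possibility with the father BB and summing P(type AB): 1/2·1/2 + 1/2·0 = 1/4.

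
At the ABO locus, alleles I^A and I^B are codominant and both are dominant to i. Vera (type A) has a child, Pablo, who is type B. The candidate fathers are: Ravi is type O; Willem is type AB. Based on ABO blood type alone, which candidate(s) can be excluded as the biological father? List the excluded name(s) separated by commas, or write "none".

A candidate is excluded only if no genotype consistent with his phenotype could produce a type B child with a type A mother.
Ravi (type O): no genotype consistent with that phenotype can produce a type-B child with a type-A mother.

Ravi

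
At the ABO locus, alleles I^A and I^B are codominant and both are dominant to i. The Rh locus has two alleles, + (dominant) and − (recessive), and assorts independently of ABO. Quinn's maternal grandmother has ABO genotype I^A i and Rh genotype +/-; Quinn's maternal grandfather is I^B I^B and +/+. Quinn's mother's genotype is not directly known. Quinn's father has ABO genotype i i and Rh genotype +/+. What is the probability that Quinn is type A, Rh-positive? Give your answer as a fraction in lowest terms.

1/4

Quinn's mother's ABO genotype from I^A i × I^B I^B: 1/2 I^A I^B, 1/2 I^B i.
Crossing each possibility with the father i i and summing P(type A): 1/2·1/2 + 1/2·0 = 1/4.
Similarly for Rh via the mother's Rh distribution: P(Rh+) = 1.
Independent loci: 1/4 × 1 = 1/4.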